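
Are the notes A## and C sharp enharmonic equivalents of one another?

A## is pitch class 11; C# is pitch class 1.
The pitch classes differ (11 vs. 1), so they are not enharmonic equivalents.

No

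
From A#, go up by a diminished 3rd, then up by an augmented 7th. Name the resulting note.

B#

A diminished third up from A# is C (letter C, 2 semitones up).
An augmented seventh up from C is B# (letter B, 12 semitones up).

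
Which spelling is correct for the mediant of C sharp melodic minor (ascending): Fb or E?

E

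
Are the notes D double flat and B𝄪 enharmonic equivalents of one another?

No

Two spellings are enharmonically equivalent only if they share a pitch class.
Here Dbb → 0, B## → 1; 0 ≠ 1, so they are not.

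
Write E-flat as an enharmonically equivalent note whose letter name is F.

Eb is pitch class 3. The letter F alone is pitch class 5.
To reach pitch class 3 from F requires an offset of -2 semitones, i.e. double flat: Fbb.

Fbb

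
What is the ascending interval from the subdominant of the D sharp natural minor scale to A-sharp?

major second

The subdominant of D# natural minor is G#.
G# up to A#: letters G→A make it a second; 2 semitones makes it major.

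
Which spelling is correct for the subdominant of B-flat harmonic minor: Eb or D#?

Eb

Each scale degree takes a distinct letter name. Degree 4 of a scale on B must use the letter E.
Eb and D# are enharmonically the same pitch, but only Eb uses the letter E, so it is the correct spelling here.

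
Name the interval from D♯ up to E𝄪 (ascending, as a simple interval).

augmented second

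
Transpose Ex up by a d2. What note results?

A second above E lands on the letter F.
A diminished second spans 0 semitones, so E## moves to pitch class 6. On the letter F that is F#.

F#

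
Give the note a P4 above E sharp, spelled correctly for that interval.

A fourth above E lands on the letter A.
A perfect fourth spans 5 semitones, so E# moves to pitch class 10. On the letter A that is A#.

A#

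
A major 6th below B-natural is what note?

D

A sixth below B lands on the letter D.
A major sixth spans 9 semitones, so B moves to pitch class 2. On the letter D that is D.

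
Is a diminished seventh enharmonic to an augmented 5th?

A diminished seventh spans 9 semitones; an augmented fifth spans 8.
The spans differ, so they are not enharmonic equivalents.

No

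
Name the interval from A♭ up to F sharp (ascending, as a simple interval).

augmented sixth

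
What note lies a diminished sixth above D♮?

D up a major sixth is B, so the target letter is B.
From D, a diminished sixth is 7 semitones up: Bbb.

Bbb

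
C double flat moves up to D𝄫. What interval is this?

The letter names run C→D, a span of 1 letter step, so the interval is some kind of second.
Cbb to Dbb is 2 semitones. A major second is 2, so 2 makes it major.

major second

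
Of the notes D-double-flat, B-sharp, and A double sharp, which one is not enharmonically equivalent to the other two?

In 12-tone equal temperament, enharmonic equivalents share a pitch class. Dbb is pitch class 0; B# is pitch class 0; A## is pitch class 11.
Dbb and B# share pitch class 0, while A## is pitch class 11.

A##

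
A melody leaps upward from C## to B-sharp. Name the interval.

minor seventh

The letter names run C→B, a span of 6 letter steps, so the interval is some kind of seventh.
C## to B# is 10 semitones. A major seventh is 11, so 10 makes it minor.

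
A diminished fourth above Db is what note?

Gbb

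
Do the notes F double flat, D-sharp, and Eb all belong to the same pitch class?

Yes

Fbb is pitch class 3; D# is pitch class 3; Eb is pitch class 3.
All spellings map to pitch class 3, so they are enharmonically equivalent.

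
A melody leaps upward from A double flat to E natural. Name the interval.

Counting letters A–B–C–D–E gives a fifth.
Abb→E = 9 semitones, 2 wider than the perfect fifth (7), so doubly augmented.

doubly augmented fifth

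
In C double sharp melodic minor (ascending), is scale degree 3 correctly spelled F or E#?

E#

Each scale degree takes a distinct letter name. Degree 3 of a scale on C must use the letter E.
E# and F are enharmonically the same pitch, but only E# uses the letter E, so it is the correct spelling here.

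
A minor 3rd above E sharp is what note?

G#

A third above E lands on the letter G.
A minor third spans 3 semitones, so E# moves to pitch class 8. On the letter G that is G#.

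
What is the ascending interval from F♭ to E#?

Counting letters F–G–A–B–C–D–E gives a seventh.
Fb→E# = 13 semitones, 2 wider than the major seventh (11), so doubly augmented.

doubly augmented seventh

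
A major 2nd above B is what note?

C#

B up a major second is C#, so the target letter is C.
From B, a major second is 2 semitones up: C#.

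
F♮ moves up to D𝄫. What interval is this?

diminished sixth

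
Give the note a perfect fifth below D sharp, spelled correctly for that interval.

D down a perfect fifth is G, so the target letter is G.
From D#, a perfect fifth is 7 semitones down: G#.

G#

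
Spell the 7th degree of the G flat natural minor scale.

Fb

The Gb natural minor scale runs Gb Ab Bbb Cb Db Ebb Fb.
Degree 7 is Fb.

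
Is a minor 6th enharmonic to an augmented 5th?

A minor sixth spans 8 semitones; an augmented fifth spans 8.
They are enharmonically equivalent.

Yes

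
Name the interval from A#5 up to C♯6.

minor third

The letter names run A→C, a span of 2 letter steps, so the interval is some kind of third.
A# to C# is 3 semitones. A major third is 4, so 3 makes it minor.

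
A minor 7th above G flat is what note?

A seventh above G lands on the letter F.
A minor seventh spans 10 semitones, so Gb moves to pitch class 4. On the letter F that is Fb.

Fb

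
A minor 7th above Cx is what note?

B#

C up a major seventh is B, so the target letter is B.
From C##, a minor seventh is 10 semitones up: B#.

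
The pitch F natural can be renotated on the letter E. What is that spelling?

Plain E sits 1 semitone below F, so on the letter E the same pitch needs a sharp: E#.

E#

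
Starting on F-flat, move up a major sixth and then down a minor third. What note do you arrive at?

Bb

A major sixth up from Fb is Db (letter D, 9 semitones up).
A minor third down from Db is Bb (letter B, 3 semitones down).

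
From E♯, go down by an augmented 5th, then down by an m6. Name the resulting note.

C#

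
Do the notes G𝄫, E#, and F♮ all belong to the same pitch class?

Gbb = pitch class 5 and E# = pitch class 5 and F = pitch class 5 — the same pitch class, so they are enharmonic equivalents.

Yes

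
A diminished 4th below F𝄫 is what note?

F down a perfect fourth is C, so the target letter is C.
From Fbb, a diminished fourth is 4 semitones down: Cb.

Cb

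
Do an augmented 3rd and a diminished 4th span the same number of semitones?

No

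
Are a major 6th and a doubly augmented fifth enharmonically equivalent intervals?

A major sixth spans 9 semitones; a doubly augmented fifth spans 9.
They are enharmonically equivalent.

Yes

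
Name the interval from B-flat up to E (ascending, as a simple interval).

Counting letters B–C–D–E gives a fourth.
Bb→E = 6 semitones, 1 wider than the perfect fourth (5), so augmented.

augmented fourth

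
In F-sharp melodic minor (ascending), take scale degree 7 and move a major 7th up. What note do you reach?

Scale degree 7 of F# melodic minor (ascending) is E#.
A major seventh (11 semitones) above E# lands on the letter D, giving D##.

D##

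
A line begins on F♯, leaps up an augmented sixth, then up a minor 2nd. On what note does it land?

An augmented sixth up from F# is D## (letter D, 10 semitones up).
A minor second up from D## is E# (letter E, 1 semitone up).

E#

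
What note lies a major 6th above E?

E up a major sixth is C#, so the target letter is C.
From E, a major sixth is 9 semitones up: C#.

C#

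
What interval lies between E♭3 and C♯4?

augmented sixth

Counting letters E–F–G–A–B–C gives a sixth.
Eb→C# = 10 semitones, 1 wider than the major sixth (9), so augmented.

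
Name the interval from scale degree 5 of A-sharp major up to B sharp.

perfect fifth

Scale degree 5 of A# major is E#.
E# up to B#: letters E→B make it a fifth; 7 semitones makes it perfect.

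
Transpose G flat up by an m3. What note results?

Bbb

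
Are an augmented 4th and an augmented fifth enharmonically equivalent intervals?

An augmented fourth spans 6 semitones; an augmented fifth spans 8.
The spans differ, so they are not enharmonic equivalents.

No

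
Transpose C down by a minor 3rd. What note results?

A

A third below C lands on the letter A.
A minor third spans 3 semitones, so C moves to pitch class 9. On the letter A that is A.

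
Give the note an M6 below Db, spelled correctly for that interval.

Fb

A sixth below D lands on the letter F.
A major sixth spans 9 semitones, so Db moves to pitch class 4. On the letter F that is Fb.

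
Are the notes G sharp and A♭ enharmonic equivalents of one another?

G# is pitch class 8; Ab is pitch class 8.
All spellings map to pitch class 8, so they are enharmonically equivalent.

Yes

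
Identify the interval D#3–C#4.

minor seventh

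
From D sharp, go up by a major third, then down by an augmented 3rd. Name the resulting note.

A major third up from D# is F## (letter F, 4 semitones up).
An augmented third down from F## is D (letter D, 5 semitones down).

D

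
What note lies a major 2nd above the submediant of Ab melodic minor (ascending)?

G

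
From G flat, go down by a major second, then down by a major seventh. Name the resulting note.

A major second down from Gb is Fb (letter F, 2 semitones down).
A major seventh down from Fb is Gbb (letter G, 11 semitones down).

Gbb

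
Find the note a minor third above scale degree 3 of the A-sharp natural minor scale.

Scale degree 3 of A# natural minor is C#.
A minor third (3 semitones) above C# lands on the letter E, giving E.

E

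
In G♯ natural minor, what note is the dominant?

D#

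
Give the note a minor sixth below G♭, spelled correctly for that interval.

G down a major sixth is Bb, so the target letter is B.
From Gb, a minor sixth is 8 semitones down: Bb.

Bb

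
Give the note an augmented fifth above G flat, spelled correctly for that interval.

D

A fifth above G lands on the letter D.
An augmented fifth spans 8 semitones, so Gb moves to pitch class 2. On the letter D that is D.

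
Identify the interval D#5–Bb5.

Counting letters D–E–F–G–A–B gives a sixth.
D#→Bb = 7 semitones, 2 narrower than the major sixth (9), so diminished.

diminished sixth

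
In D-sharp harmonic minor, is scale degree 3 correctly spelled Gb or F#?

Each scale degree takes a distinct letter name. Degree 3 of a scale on D must use the letter F.
F# and Gb are enharmonically the same pitch, but only F# uses the letter F, so it is the correct spelling here.

F#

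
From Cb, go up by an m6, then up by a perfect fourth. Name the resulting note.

Dbb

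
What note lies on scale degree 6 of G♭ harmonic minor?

Ebb

The Gb harmonic minor scale runs Gb Ab Bbb Cb Db Ebb F.
Degree 6 is Ebb.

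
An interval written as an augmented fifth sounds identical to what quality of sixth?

minor

An augmented fifth spans 8 semitones.
A sixth spanning 8 semitones is minor (the major sixth is 9).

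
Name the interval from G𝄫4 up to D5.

Counting letters G–A–B–C–D gives a fifth.
Gbb→D = 9 semitones, 2 wider than the perfect fifth (7), so doubly augmented.

doubly augmented fifth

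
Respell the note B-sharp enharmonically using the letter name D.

B# is pitch class 0. The letter D alone is pitch class 2.
To reach pitch class 0 from D requires an offset of -2 semitones, i.e. double flat: Dbb.

Dbb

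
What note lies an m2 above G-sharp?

A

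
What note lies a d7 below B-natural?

C##

B down a major seventh is C, so the target letter is C.
From B, a diminished seventh is 9 semitones down: C##.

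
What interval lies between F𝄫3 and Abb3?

The letter names run F→A, a span of 2 letter steps, so the interval is some kind of third.
Fbb to Abb is 4 semitones. A major third is 4, so 4 makes it major.

major third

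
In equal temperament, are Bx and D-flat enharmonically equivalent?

Yes

B## is pitch class 1; Db is pitch class 1.
All spellings map to pitch class 1, so they are enharmonically equivalent.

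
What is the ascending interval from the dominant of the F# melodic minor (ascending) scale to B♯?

The dominant of F# melodic minor (ascending) is C#.
C# up to B#: letters C→B make it a seventh; 11 semitones makes it major.

major seventh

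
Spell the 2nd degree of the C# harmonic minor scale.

D#

Degree 2 takes the letter 1 step above C, which is D.
In harmonic minor, degree 2 sits 2 semitones above the tonic. C# + 2 semitones is pitch class 3, spelled on D as D#.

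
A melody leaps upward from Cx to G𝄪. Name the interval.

The letter names run C→G, a span of 4 letter steps, so the interval is some kind of fifth.
C## to G## is 7 semitones. A perfect fifth is 7, so 7 makes it perfect.

perfect fifth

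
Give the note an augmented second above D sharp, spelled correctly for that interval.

E##

D up a major second is E, so the target letter is E.
From D#, an augmented second is 3 semitones up: E##.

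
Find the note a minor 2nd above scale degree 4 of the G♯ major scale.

D

Scale degree 4 of G# major is C#.
A minor second (1 semitone) above C# lands on the letter D, giving D.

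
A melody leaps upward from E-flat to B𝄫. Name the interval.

The letter names run E→B, a span of 4 letter steps, so the interval is some kind of fifth.
Eb to Bbb is 6 semitones. A perfect fifth is 7, so 6 makes it diminished.

diminished fifth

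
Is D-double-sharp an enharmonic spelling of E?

Yes

D## = pitch class 4 and E = pitch class 4 — the same pitch class, so they are enharmonic equivalents.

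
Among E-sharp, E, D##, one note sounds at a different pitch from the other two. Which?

In 12-tone equal temperament, enharmonic equivalents share a pitch class. E# is pitch class 5; E is pitch class 4; D## is pitch class 4.
E and D## share pitch class 4, while E# is pitch class 5.

E#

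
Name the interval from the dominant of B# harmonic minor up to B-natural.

The dominant of B# harmonic minor is F##.
F## up to B: letters F→B make it a fourth; 4 semitones makes it diminished.

diminished fourth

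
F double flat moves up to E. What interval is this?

doubly augmented seventh

The letter names run F→E, a span of 6 letter steps, so the interval is some kind of seventh.
Fbb to E is 13 semitones. A major seventh is 11, so 13 makes it doubly augmented.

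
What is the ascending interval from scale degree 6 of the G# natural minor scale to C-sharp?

Scale degree 6 of G# natural minor is E.
E up to C#: letters E→C make it a sixth; 9 semitones makes it major.

major sixth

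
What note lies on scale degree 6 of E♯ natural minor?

C#

Degree 6 takes the letter 5 steps above E, which is C.
In natural minor, degree 6 sits 8 semitones above the tonic. E# + 8 semitones is pitch class 1, spelled on C as C#.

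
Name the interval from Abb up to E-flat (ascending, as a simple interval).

The letter names run A→E, a span of 4 letter steps, so the interval is some kind of fifth.
Abb to Eb is 8 semitones. A perfect fifth is 7, so 8 makes it augmented.

augmented fifth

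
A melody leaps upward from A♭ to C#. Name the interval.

The letter names run A→C, a span of 2 letter steps, so the interval is some kind of third.
Ab to C# is 5 semitones. A major third is 4, so 5 makes it augmented.

augmented third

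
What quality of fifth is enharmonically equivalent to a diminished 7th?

doubly augmented

A diminished seventh spans 9 semitones.
A fifth spanning 9 semitones is doubly augmented (the perfect fifth is 7).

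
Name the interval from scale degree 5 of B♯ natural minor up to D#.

minor sixth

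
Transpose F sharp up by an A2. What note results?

A second above F lands on the letter G.
An augmented second spans 3 semitones, so F# moves to pitch class 9. On the letter G that is G##.

G##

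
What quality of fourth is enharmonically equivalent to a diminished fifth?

A diminished fifth spans 6 semitones.
A fourth spanning 6 semitones is augmented (the perfect fourth is 5).

augmented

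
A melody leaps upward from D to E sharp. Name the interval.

augmented second

Counting letters D–E gives a second.
D→E# = 3 semitones, 1 wider than the major second (2), so augmented.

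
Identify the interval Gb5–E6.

augmented sixth

The letter names run G→E, a span of 5 letter steps, so the interval is some kind of sixth.
Gb to E is 10 semitones. A major sixth is 9, so 10 makes it augmented.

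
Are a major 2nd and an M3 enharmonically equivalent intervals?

No

A major second spans 2 semitones; a major third spans 4.
The spans differ, so they are not enharmonic equivalents.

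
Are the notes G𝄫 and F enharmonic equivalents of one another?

Yes

Gbb is pitch class 5; F is pitch class 5.
All spellings map to pitch class 5, so they are enharmonically equivalent.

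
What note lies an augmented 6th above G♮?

G up a major sixth is E, so the target letter is E.
From G, an augmented sixth is 10 semitones up: E#.

E#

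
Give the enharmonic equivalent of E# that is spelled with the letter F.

F

Plain F sits at the same pitch as E#, so on the letter F the same pitch needs a natural: F.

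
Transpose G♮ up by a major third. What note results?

G up a major third is B, so the target letter is B.
From G, a major third is 4 semitones up: B.

B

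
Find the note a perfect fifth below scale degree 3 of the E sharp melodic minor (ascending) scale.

Scale degree 3 of E# melodic minor (ascending) is G#.
A perfect fifth (7 semitones) below G# lands on the letter C, giving C#.

C#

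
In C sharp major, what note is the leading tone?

B#

The C# major scale runs C# D# E# F# G# A# B#.
Degree 7 is B#.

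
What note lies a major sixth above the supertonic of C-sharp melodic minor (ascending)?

The supertonic of C# melodic minor (ascending) is D#.
A major sixth (9 semitones) above D# lands on the letter B, giving B#.

B#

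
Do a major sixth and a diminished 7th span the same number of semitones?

Yes

A major sixth spans 9 semitones; a diminished seventh spans 9.
They are enharmonically equivalent.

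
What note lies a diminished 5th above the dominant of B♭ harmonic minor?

Cb

The dominant of Bb harmonic minor is F.
A diminished fifth (6 semitones) above F lands on the letter C, giving Cb.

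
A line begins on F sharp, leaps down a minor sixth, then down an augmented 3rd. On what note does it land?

A minor sixth down from F# is A# (letter A, 8 semitones down).
An augmented third down from A# is F (letter F, 5 semitones down).

F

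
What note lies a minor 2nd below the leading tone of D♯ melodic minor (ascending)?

The leading tone of D# melodic minor (ascending) is C##.
A minor second (1 semitone) below C## lands on the letter B, giving B##.

B##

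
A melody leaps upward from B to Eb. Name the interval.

The letter names run B→E, a span of 3 letter steps, so the interval is some kind of fourth.
B to Eb is 4 semitones. A perfect fourth is 5, so 4 makes it diminished.

diminished fourth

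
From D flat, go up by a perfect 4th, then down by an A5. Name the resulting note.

A perfect fourth up from Db is Gb (letter G, 5 semitones up).
An augmented fifth down from Gb is Cbb (letter C, 8 semitones down).

Cbb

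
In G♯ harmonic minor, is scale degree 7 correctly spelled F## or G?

Each scale degree takes a distinct letter name. Degree 7 of a scale on G must use the letter F.
F## and G are enharmonically the same pitch, but only F## uses the letter F, so it is the correct spelling here.

F##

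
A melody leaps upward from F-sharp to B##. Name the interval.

The letter names run F→B, a span of 3 letter steps, so the interval is some kind of fourth.
F# to B## is 7 semitones. A perfect fourth is 5, so 7 makes it doubly augmented.

doubly augmented fourth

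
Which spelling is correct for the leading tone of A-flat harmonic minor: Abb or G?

G

Each scale degree takes a distinct letter name. Degree 7 of a scale on A must use the letter G.
G and Abb are enharmonically the same pitch, but only G uses the letter G, so it is the correct spelling here.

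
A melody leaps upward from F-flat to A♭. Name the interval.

major third

Counting letters F–G–A gives a third.
Fb→Ab = 4 semitones, exactly the major third.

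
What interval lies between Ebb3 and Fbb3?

minor second

Counting letters E–F gives a second.
Ebb→Fbb = 1 semitone, 1 narrower than the major second (2), so minor.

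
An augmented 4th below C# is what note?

G

C down a perfect fourth is G, so the target letter is G.
From C#, an augmented fourth is 6 semitones down: G.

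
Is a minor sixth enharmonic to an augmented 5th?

A minor sixth spans 8 semitones; an augmented fifth spans 8.
They are enharmonically equivalent.

Yes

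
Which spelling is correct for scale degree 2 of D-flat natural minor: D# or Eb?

Eb

Each scale degree takes a distinct letter name. Degree 2 of a scale on D must use the letter E.
Eb and D# are enharmonically the same pitch, but only Eb uses the letter E, so it is the correct spelling here.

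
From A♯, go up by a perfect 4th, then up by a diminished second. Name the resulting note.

A perfect fourth up from A# is D# (letter D, 5 semitones up).
A diminished second up from D# is Eb (letter E, 0 semitones up).

Eb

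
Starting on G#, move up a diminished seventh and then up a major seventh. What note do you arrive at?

E

A diminished seventh up from G# is F (letter F, 9 semitones up).
A major seventh up from F is E (letter E, 11 semitones up).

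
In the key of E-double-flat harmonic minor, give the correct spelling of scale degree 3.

Gbb

Degree 3 takes the letter 2 steps above E, which is G.
In harmonic minor, degree 3 sits 3 semitones above the tonic. Ebb + 3 semitones is pitch class 5, spelled on G as Gbb.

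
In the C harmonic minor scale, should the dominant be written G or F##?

G

Each scale degree takes a distinct letter name. Degree 5 of a scale on C must use the letter G.
G and F## are enharmonically the same pitch, but only G uses the letter G, so it is the correct spelling here.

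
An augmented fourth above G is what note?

C#

A fourth above G lands on the letter C.
An augmented fourth spans 6 semitones, so G moves to pitch class 1. On the letter C that is C#.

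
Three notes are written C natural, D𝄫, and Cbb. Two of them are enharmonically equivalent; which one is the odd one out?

In 12-tone equal temperament, enharmonic equivalents share a pitch class. C is pitch class 0; Dbb is pitch class 0; Cbb is pitch class 10.
C and Dbb share pitch class 0, while Cbb is pitch class 10.

Cbb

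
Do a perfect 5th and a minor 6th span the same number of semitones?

No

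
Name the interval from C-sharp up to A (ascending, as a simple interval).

minor sixth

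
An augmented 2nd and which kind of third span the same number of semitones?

An augmented second spans 3 semitones.
A third spanning 3 semitones is minor (the major third is 4).

minor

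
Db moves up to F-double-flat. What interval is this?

The letter names run D→F, a span of 2 letter steps, so the interval is some kind of third.
Db to Fbb is 2 semitones. A major third is 4, so 2 makes it diminished.

diminished third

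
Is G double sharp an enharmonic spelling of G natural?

No

Two spellings are enharmonically equivalent only if they share a pitch class.
Here G## → 9, G → 7; 7 ≠ 9, so they are not.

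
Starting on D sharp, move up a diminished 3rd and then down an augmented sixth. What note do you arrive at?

Abb

A diminished third up from D# is F (letter F, 2 semitones up).
An augmented sixth down from F is Abb (letter A, 10 semitones down).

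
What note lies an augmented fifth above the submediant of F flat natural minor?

The submediant of Fb natural minor is Dbb.
An augmented fifth (8 semitones) above Dbb lands on the letter A, giving Ab.

Ab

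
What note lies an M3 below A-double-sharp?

F##

A down a major third is F, so the target letter is F.
From A##, a major third is 4 semitones down: F##.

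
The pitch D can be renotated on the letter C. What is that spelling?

C##

Plain C sits 2 semitones below D, so on the letter C the same pitch needs a double sharp: C##.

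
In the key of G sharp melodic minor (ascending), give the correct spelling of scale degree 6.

E#

The G# melodic minor (ascending) scale runs G# A# B C# D# E# F##.
Degree 6 is E#.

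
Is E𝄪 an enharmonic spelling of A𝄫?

No

E## is pitch class 6; Abb is pitch class 7.
The pitch classes differ (6 vs. 7), so they are not enharmonic equivalents.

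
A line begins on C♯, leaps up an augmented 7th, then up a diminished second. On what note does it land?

C#

An augmented seventh up from C# is B## (letter B, 12 semitones up).
A diminished second up from B## is C# (letter C, 0 semitones up).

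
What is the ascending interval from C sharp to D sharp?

major second

The letter names run C→D, a span of 1 letter step, so the interval is some kind of second.
C# to D# is 2 semitones. A major second is 2, so 2 makes it major.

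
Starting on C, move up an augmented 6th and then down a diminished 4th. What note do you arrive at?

E##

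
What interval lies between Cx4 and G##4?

perfect fifth

Counting letters C–D–E–F–G gives a fifth.
C##→G## = 7 semitones, exactly the perfect fifth.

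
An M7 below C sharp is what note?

C down a major seventh is Db, so the target letter is D.
From C#, a major seventh is 11 semitones down: D.

D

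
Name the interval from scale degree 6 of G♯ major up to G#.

minor third

Scale degree 6 of G# major is E#.
E# up to G#: letters E→G make it a third; 3 semitones makes it minor.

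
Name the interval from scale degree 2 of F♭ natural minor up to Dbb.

Scale degree 2 of Fb natural minor is Gb.
Gb up to Dbb: letters G→D make it a fifth; 6 semitones makes it diminished.

diminished fifth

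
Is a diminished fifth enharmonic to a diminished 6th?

No

A diminished fifth spans 6 semitones; a diminished sixth spans 7.
The spans differ, so they are not enharmonic equivalents.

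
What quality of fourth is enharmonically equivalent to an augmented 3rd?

perfect

An augmented third spans 5 semitones.
A fourth spanning 5 semitones is perfect (the perfect fourth is 5).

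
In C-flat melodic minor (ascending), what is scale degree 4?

Degree 4 takes the letter 3 steps above C, which is F.
In melodic minor (ascending), degree 4 sits 5 semitones above the tonic. Cb + 5 semitones is pitch class 4, spelled on F as Fb.

Fb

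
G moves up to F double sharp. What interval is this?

augmented seventh

Counting letters G–A–B–C–D–E–F gives a seventh.
G→F## = 12 semitones, 1 wider than the major seventh (11), so augmented.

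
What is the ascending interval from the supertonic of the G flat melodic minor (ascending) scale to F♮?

major sixth

The supertonic of Gb melodic minor (ascending) is Ab.
Ab up to F: letters A→F make it a sixth; 9 semitones makes it major.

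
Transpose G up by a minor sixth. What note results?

Eb

G up a major sixth is E, so the target letter is E.
From G, a minor sixth is 8 semitones up: Eb.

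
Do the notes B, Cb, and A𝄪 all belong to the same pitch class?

Yes

B = pitch class 11 and Cb = pitch class 11 and A## = pitch class 11 — the same pitch class, so they are enharmonic equivalents.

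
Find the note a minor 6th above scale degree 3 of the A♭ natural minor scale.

Scale degree 3 of Ab natural minor is Cb.
A minor sixth (8 semitones) above Cb lands on the letter A, giving Abb.

Abb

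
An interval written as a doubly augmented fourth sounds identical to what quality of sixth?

A doubly augmented fourth spans 7 semitones.
A sixth spanning 7 semitones is diminished (the major sixth is 9).

diminished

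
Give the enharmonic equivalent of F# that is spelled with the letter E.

F# is pitch class 6. The letter E alone is pitch class 4.
To reach pitch class 6 from E requires an offset of +2 semitones, i.e. double sharp: E##.

E##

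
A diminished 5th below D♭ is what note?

G

D down a perfect fifth is G, so the target letter is G.
From Db, a diminished fifth is 6 semitones down: G.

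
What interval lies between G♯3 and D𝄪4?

The letter names run G→D, a span of 4 letter steps, so the interval is some kind of fifth.
G# to D## is 8 semitones. A perfect fifth is 7, so 8 makes it augmented.

augmented fifth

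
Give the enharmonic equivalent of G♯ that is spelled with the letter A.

Ab

G# is pitch class 8. The letter A alone is pitch class 9.
To reach pitch class 8 from A requires an offset of -1 semitone, i.e. flat: Ab.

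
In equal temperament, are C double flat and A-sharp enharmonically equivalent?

Cbb is pitch class 10; A# is pitch class 10.
All spellings map to pitch class 10, so they are enharmonically equivalent.

Yes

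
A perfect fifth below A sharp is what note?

A fifth below A lands on the letter D.
A perfect fifth spans 7 semitones, so A# moves to pitch class 3. On the letter D that is D#.

D#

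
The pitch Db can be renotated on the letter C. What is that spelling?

Db is pitch class 1. The letter C alone is pitch class 0.
To reach pitch class 1 from C requires an offset of +1 semitone, i.e. sharp: C#.

C#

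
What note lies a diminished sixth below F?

A#

F down a major sixth is Ab, so the target letter is A.
From F, a diminished sixth is 7 semitones down: A#.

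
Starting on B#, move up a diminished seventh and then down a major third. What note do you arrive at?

A diminished seventh up from B# is A (letter A, 9 semitones up).
A major third down from A is F (letter F, 4 semitones down).

F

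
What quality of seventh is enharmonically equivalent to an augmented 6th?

minor

An augmented sixth spans 10 semitones.
A seventh spanning 10 semitones is minor (the major seventh is 11).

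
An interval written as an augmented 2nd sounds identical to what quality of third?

An augmented second spans 3 semitones.
A third spanning 3 semitones is minor (the major third is 4).

minor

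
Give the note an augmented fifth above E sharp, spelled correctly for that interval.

A fifth above E lands on the letter B.
An augmented fifth spans 8 semitones, so E# moves to pitch class 1. On the letter B that is B##.

B##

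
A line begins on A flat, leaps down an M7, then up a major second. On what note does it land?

A major seventh down from Ab is Bbb (letter B, 11 semitones down).
A major second up from Bbb is Cb (letter C, 2 semitones up).

Cb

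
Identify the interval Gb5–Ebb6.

The letter names run G→E, a span of 5 letter steps, so the interval is some kind of sixth.
Gb to Ebb is 8 semitones. A major sixth is 9, so 8 makes it minor.

minor sixth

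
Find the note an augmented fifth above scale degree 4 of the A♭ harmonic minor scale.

A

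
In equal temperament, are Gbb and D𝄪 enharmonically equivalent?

No

Gbb is pitch class 5; D## is pitch class 4.
The pitch classes differ (5 vs. 4), so they are not enharmonic equivalents.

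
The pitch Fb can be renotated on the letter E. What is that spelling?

E

Plain E sits at the same pitch as Fb, so on the letter E the same pitch needs a natural: E.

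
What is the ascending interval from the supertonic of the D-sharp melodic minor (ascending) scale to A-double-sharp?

augmented fourth

The supertonic of D# melodic minor (ascending) is E#.
E# up to A##: letters E→A make it a fourth; 6 semitones makes it augmented.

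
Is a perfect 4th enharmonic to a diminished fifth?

No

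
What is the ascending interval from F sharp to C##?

Counting letters F–G–A–B–C gives a fifth.
F#→C## = 8 semitones, 1 wider than the perfect fifth (7), so augmented.

augmented fifth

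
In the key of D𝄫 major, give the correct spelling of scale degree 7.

Cb

The Dbb major scale runs Dbb Ebb Fb Gbb Abb Bbb Cb.
Degree 7 is Cb.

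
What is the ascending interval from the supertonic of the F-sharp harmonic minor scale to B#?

major third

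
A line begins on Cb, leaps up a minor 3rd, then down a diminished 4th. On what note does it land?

Bb

A minor third up from Cb is Ebb (letter E, 3 semitones up).
A diminished fourth down from Ebb is Bb (letter B, 4 semitones down).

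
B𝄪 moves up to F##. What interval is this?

diminished fifth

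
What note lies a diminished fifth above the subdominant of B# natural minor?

The subdominant of B# natural minor is E#.
A diminished fifth (6 semitones) above E# lands on the letter B, giving B.

B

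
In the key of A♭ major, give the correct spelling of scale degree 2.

Bb

Degree 2 takes the letter 1 step above A, which is B.
In major, degree 2 sits 2 semitones above the tonic. Ab + 2 semitones is pitch class 10, spelled on B as Bb.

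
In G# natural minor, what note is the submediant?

E

The G# natural minor scale runs G# A# B C# D# E F#.
Degree 6 is E.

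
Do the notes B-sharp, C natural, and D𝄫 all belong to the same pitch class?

B# = pitch class 0 and C = pitch class 0 and Dbb = pitch class 0 — the same pitch class, so they are enharmonic equivalents.

Yes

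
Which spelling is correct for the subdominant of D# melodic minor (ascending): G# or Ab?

G#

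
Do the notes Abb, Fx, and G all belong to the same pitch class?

Abb = pitch class 7 and F## = pitch class 7 and G = pitch class 7 — the same pitch class, so they are enharmonic equivalents.

Yes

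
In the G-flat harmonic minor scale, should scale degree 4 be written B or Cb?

Cb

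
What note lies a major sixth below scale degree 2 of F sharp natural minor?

Scale degree 2 of F# natural minor is G#.
A major sixth (9 semitones) below G# lands on the letter B, giving B.

B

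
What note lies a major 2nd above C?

C up a major second is D, so the target letter is D.
From C, a major second is 2 semitones up: D.

D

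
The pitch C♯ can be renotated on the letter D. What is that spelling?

Plain D sits 1 semitone above C#, so on the letter D the same pitch needs a flat: Db.

Db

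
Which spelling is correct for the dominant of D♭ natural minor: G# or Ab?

Ab

Each scale degree takes a distinct letter name. Degree 5 of a scale on D must use the letter A.
Ab and G# are enharmonically the same pitch, but only Ab uses the letter A, so it is the correct spelling here.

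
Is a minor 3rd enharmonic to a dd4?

Yes

A minor third spans 3 semitones; a doubly diminished fourth spans 3.
They are enharmonically equivalent.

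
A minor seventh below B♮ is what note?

C#

B down a major seventh is C, so the target letter is C.
From B, a minor seventh is 10 semitones down: C#.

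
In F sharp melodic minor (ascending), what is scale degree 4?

Degree 4 takes the letter 3 steps above F, which is B.
In melodic minor (ascending), degree 4 sits 5 semitones above the tonic. F# + 5 semitones is pitch class 11, spelled on B as B.

B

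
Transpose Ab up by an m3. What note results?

Cb

A up a major third is C#, so the target letter is C.
From Ab, a minor third is 3 semitones up: Cb.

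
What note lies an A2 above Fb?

G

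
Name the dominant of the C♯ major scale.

Degree 5 takes the letter 4 steps above C, which is G.
In major, degree 5 sits 7 semitones above the tonic. C# + 7 semitones is pitch class 8, spelled on G as G#.

G#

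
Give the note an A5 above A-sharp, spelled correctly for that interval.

A up a perfect fifth is E, so the target letter is E.
From A#, an augmented fifth is 8 semitones up: E##.

E##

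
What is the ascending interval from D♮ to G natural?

The letter names run D→G, a span of 3 letter steps, so the interval is some kind of fourth.
D to G is 5 semitones. A perfect fourth is 5, so 5 makes it perfect.

perfect fourth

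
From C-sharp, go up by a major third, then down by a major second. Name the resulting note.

D#

A major third up from C# is E# (letter E, 4 semitones up).
A major second down from E# is D# (letter D, 2 semitones down).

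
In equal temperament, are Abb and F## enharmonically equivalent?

Abb is pitch class 7; F## is pitch class 7.
All spellings map to pitch class 7, so they are enharmonically equivalent.

Yes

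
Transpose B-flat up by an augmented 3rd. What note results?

D#

A third above B lands on the letter D.
An augmented third spans 5 semitones, so Bb moves to pitch class 3. On the letter D that is D#.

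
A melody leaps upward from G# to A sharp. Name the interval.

major second

Counting letters G–A gives a second.
G#→A# = 2 semitones, exactly the major second.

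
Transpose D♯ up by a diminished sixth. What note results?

D up a major sixth is B, so the target letter is B.
From D#, a diminished sixth is 7 semitones up: Bb.

Bb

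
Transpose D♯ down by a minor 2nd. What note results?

C##

A second below D lands on the letter C.
A minor second spans 1 semitone, so D# moves to pitch class 2. On the letter C that is C##.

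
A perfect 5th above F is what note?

C

F up a perfect fifth is C, so the target letter is C.
From F, a perfect fifth is 7 semitones up: C.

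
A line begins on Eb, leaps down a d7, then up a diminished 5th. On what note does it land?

C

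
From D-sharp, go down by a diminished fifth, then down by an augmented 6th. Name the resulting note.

A diminished fifth down from D# is G## (letter G, 6 semitones down).
An augmented sixth down from G## is B (letter B, 10 semitones down).

B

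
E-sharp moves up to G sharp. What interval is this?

The letter names run E→G, a span of 2 letter steps, so the interval is some kind of third.
E# to G# is 3 semitones. A major third is 4, so 3 makes it minor.

minor third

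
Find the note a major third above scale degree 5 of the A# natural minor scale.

G##

Scale degree 5 of A# natural minor is E#.
A major third (4 semitones) above E# lands on the letter G, giving G##.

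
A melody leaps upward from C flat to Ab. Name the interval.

major sixth

The letter names run C→A, a span of 5 letter steps, so the interval is some kind of sixth.
Cb to Ab is 9 semitones. A major sixth is 9, so 9 makes it major.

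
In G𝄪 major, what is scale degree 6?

Degree 6 takes the letter 5 steps above G, which is E.
In major, degree 6 sits 9 semitones above the tonic. G## + 9 semitones is pitch class 6, spelled on E as E##.

E##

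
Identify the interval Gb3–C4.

augmented fourth

Counting letters G–A–B–C gives a fourth.
Gb→C = 6 semitones, 1 wider than the perfect fourth (5), so augmented.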